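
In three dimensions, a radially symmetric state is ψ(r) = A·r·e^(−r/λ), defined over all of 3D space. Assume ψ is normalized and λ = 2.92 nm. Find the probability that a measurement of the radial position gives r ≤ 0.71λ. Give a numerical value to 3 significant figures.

Integrate the radial probability density 4πr²|ψ|² over r ≤ 0.71λ.
A² is fixed by ∫₀^∞ 4πr²|ψ|² dr = 1, i.e. A² = (3·π·λ^5)^(−1).
In terms of u = r/λ (A², 4π and the length scale all cancel between numerator and denominator), P = [∫_{0}^{0.71} u^4·e^(-2·u) du] / [∫_{0}^{∞} u^4·e^(-2·u) du].
Using ∫ u^4·e^(-2·u) du = -(u^4/2 + u^3 + 3·u^2/2 + 3·u/2 + 3/4)·e^(-2·u), the numerator is ≈ 0.011293 and the denominator is 3/4.
Taking the ratio yields P = 0.01506.

P ≈ 0.0151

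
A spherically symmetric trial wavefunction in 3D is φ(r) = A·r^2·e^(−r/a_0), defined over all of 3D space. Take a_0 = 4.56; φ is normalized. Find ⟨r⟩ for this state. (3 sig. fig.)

⟨r⟩ ≈ 16.0

⟨r⟩ = ∫ r |φ|² 4πr² dr over the full domain.
With ∫₀^∞ r^7 e^(−αr) dr = 7!/α^8, since the A² factors cancel between numerator and denominator, ⟨r⟩ = 7·a_0/2.
Putting a_0 = 4.56 gives 15.96.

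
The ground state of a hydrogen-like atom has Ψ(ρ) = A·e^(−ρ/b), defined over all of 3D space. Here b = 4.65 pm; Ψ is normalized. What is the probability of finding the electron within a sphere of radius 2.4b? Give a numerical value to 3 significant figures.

P ≈ 0.857

P = ∫ |Ψ|² 4πρ² dρ over ρ ≤ 2.4b.
The full normalization integral is A²·[π·b^3] = 1, fixing A².
Substituting u = ρ/b, A², 4π and the length scale all cancel in the ratio: P = ∫_{0}^{2.4} u^2·e^(-2·u) du / ∫_{0}^{∞} u^2·e^(-2·u) du.
An antiderivative of u^2·e^(-2·u) is -(2·u^2 + 2·u + 1)·e^(-2·u)/4; evaluating from 0 to 2.4 gives 1/4 - 433·e^(-24/5)/100, while the full integral is 1/4.
This evaluates to P = 0.8575.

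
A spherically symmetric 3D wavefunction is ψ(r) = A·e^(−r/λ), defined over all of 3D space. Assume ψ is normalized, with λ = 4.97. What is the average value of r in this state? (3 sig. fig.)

⟨r⟩ = ∫ r |ψ|² 4πr² dr over the full domain.
With ∫₀^∞ r^3 e^(−αr) dr = 3!/α^4, since the A² factors cancel between numerator and denominator, ⟨r⟩ = 3·λ/2.
With λ = 4.97, ⟨r⟩ = 7.455.

⟨r⟩ ≈ 7.46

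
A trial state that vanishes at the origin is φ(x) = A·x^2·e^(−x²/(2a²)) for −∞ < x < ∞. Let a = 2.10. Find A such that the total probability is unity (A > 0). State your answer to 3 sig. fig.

A ≈ 0.136

The normalization condition is ∫|φ|² dx = 1 from −∞ to ∞.
Carrying out the integral gives A² · 3·√(π)·a^5/4.
So A² = (3·√(π)·a^5/4)^(−1).
With a = 2.10: A² = 0.01842 and A = 0.1357.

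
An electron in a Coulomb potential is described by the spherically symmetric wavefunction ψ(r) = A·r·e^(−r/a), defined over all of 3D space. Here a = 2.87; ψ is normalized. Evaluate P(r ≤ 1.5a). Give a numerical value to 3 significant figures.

P ≈ 0.185

Integrate the radial probability density 4πr²|ψ|² over r ≤ 1.5a.
The full normalization integral is A²·[3·π·a^5] = 1, fixing A².
In terms of u = r/a (A², 4π and the length scale all cancel between numerator and denominator), P = [∫_{0}^{1.5} u^4·e^(-2·u) du] / [∫_{0}^{∞} u^4·e^(-2·u) du].
With ∫ u^4·e^(-2·u) du = -(u^4/2 + u^3 + 3·u^2/2 + 3·u/2 + 3/4)·e^(-2·u) + C, the region integral is 3/4 - 393·e^(-3)/32 and the full one is 3/4.
The region integral divided by the full integral gives P = 0.1847.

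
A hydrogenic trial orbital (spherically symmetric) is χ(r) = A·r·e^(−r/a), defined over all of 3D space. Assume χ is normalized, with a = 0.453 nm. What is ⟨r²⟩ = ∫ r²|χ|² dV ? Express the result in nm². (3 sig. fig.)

⟨r^2⟩ ≈ 1.54 nm^2

The expectation value is the |χ|²-weighted average of r^2: ∫ r^2|χ|² 4πr² dr.
Recall ∫₀^∞ r^m e^(−r/β) dr = m!·β^(m+1), the ratio of the moment integral to the normalization integral gives ⟨r²⟩ = 15·a^2/2.
Putting a = 0.453 gives 1.539.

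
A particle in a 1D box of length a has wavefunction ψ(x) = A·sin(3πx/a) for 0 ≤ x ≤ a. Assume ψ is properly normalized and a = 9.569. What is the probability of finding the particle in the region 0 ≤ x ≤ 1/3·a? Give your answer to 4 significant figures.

P ≈ 0.3333

|ψ|² is the probability density, so P = ∫_{0}^{1/3·a} |ψ|² dx.
With A² fixed by ∫|ψ|² = 1, i.e. A² = (a/2)^(−1), substitute and integrate.
Let u = x/a; then A² and the length scale cancel, so P = ∫_{0}^{1/3} sin(3·π·u)^2 du ÷ ∫_{0}^{1} sin(3·π·u)^2 du.
An antiderivative of sin(3·π·u)^2 is u/2 - sin(6·π·u)/(12·π); evaluating from 0 to 1/3 gives 1/6, while the full integral is 1/2.
Taking the ratio, P = 1/3.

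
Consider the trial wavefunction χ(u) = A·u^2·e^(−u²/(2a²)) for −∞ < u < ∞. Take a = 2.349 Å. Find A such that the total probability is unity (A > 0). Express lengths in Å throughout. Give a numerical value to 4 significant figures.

Normalization requires ∫|χ|² du = 1, integrated from −∞ to ∞.
With ∫_{−∞}^{∞} u^(2m) e^(−αu²) du = (2m−1)!!·√π / (2^m α^(m+1/2)), ∫|χ|² du = A²·(3·√(π)·a^5/4).
Substituting a = 2.349 gives A² = 0.010518, so A = 0.10256.

A ≈ 0.1026 Å^(-5/2)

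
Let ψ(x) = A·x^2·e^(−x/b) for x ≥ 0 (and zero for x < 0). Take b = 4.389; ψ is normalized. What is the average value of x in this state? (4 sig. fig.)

The expectation value is the |ψ|²-weighted average of x: ∫ x|ψ|² dx.
Evaluating both integrals, ⟨x⟩ = 5·b/2.
With b = 4.389, ⟨x⟩ = 10.973.

⟨x⟩ ≈ 10.97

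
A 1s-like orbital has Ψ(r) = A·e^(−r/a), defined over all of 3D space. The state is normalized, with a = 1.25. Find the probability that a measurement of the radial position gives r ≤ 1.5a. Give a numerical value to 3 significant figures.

P ≈ 0.577

With dV = 4πr²dr, the probability is ∫|Ψ|² dV over r ≤ 1.5a.
The full normalization integral is A²·[π·a^3] = 1, fixing A².
In terms of u = r/a (A², 4π and the length scale all cancel between numerator and denominator), P = [∫_{0}^{1.5} u^2·e^(-2·u) du] / [∫_{0}^{∞} u^2·e^(-2·u) du].
Using ∫ u^2·e^(-2·u) du = -(2·u^2 + 2·u + 1)·e^(-2·u)/4, the numerator is 1/4 - 17·e^(-3)/8 and the denominator is 1/4.
This evaluates to P = 0.5768.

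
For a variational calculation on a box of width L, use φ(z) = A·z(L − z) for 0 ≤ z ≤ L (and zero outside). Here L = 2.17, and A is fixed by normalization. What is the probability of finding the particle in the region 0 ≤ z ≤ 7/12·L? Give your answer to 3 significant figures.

P ≈ 0.653

The probability is P = ∫ |φ|² dz over [0, 7/12·L].
With A² fixed by ∫|φ|² = 1, i.e. A² = (L^5/30)^(−1), substitute and integrate.
Let u = z/L; then A² and the length scale cancel, so P = ∫_{0}^{7/12} u^2·(1 - u)^2 du ÷ ∫_{0}^{1} u^2·(1 - u)^2 du.
Using ∫ u^2·(1 - u)^2 du = u^3·(6·u^2 - 15·u + 10)/30, the numerator is ≈ 0.021779 and the denominator is 1/30.
Taking the ratio, P = 0.6534.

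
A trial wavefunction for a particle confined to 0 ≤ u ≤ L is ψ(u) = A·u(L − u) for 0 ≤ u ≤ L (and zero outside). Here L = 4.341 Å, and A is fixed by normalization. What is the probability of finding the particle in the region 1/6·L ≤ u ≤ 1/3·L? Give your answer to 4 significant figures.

The probability is P = ∫ |ψ|² du over [1/6·L, 1/3·L].
With A² fixed by ∫|ψ|² = 1, i.e. A² = (L^5/30)^(−1), substitute and integrate.
Let t = u/L; then A² and the length scale cancel, so P = ∫_{1/6}^{1/3} t^2·(1 - t)^2 dt ÷ ∫_{0}^{1} t^2·(1 - t)^2 dt.
An antiderivative of t^2·(1 - t)^2 is t^3·(6·t^2 - 15·t + 10)/30; evaluating from 1/6 to 1/3 gives ≈ 0.00581276, while the full integral is 1/30.
Evaluating gives P = 113/648.

P ≈ 0.1744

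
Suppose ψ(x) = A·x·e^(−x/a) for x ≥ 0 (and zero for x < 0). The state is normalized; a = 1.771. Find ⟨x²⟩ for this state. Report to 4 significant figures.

⟨x^2⟩ ≈ 9.409

By definition ⟨x²⟩ = ∫ x^2 |ψ(x)|² dx.
Recall ∫₀^∞ x^m e^(−x/β) dx = m!·β^(m+1), since the A² factors cancel between numerator and denominator, ⟨x²⟩ = 3·a^2.
With a = 1.771, ⟨x^2⟩ = 9.4093.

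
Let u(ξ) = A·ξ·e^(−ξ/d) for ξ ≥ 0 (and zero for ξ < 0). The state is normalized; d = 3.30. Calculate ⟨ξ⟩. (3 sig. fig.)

⟨ξ⟩ ≈ 4.95

⟨ξ⟩ = ∫ ξ |u|² dξ over the full domain.
Since the A² factors cancel between numerator and denominator, ⟨ξ⟩ = 3·d/2.
Putting d = 3.30 gives 4.950.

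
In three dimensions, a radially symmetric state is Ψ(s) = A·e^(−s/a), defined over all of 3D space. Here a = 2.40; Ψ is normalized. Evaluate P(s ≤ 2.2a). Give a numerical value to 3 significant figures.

P = ∫ |Ψ|² 4πs² ds over s ≤ 2.2a.
Normalization gives A² = 1/(π·a^3).
Let u = s/a; then A², 4π and the length scale all cancel, so P = ∫_{0}^{2.2} u^2·e^(-2·u) du ÷ ∫_{0}^{∞} u^2·e^(-2·u) du.
With ∫ u^2·e^(-2·u) du = -(2·u^2 + 2·u + 1)·e^(-2·u)/4 + C, the region integral is 1/4 - 377·e^(-22/5)/100 and the full one is 1/4.
Taking the ratio yields P = 0.8149.

P ≈ 0.815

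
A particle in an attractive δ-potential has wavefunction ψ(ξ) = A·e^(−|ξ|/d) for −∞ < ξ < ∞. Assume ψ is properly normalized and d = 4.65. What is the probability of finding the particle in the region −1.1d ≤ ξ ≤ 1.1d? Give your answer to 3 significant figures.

P ≈ 0.889

|ψ|² is the probability density, so P = ∫_{−1.1d}^{1.1d} |ψ|² dξ.
With A² fixed by ∫|ψ|² = 1, i.e. A² = (d)^(−1), substitute and integrate.
By symmetry take twice the ξ ≥ 0 contribution in numerator and denominator; the 2's cancel. Let u = ξ/d; then A² and the length scale cancel, so P = ∫_{0}^{1.1} e^(-2·u) du ÷ ∫_{0}^{∞} e^(-2·u) du.
Using ∫ e^(-2·u) du = -e^(-2·u)/2, the numerator is 1/2 - e^(-11/5)/2 and the denominator is 1/2.
This works out to P = 0.8892.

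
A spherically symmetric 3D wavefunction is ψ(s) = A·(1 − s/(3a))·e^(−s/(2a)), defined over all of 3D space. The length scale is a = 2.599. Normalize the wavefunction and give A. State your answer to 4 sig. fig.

A ≈ 0.08246

The normalization condition is ∫|ψ|² 4πs² ds = 1 from 0 to ∞.
The angular integral contributes 4π, leaving ∫₀^∞ s²|ψ|² ds.
∫|ψ|² 4πs² ds = A²·(8·π·a^3/3).
Hence A² = 1/[8·π·a^3/3].
Plugging in a = 2.599 yields A = 0.082458.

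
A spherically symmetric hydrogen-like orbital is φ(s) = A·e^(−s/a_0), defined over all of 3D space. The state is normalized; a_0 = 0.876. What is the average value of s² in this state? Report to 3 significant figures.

⟨s²⟩ = ∫ s^2 |φ|² 4πs² ds over the full domain.
Evaluating both integrals, ⟨s²⟩ = 3·a_0^2.
Putting a_0 = 0.876 gives 2.302.

⟨s^2⟩ ≈ 2.30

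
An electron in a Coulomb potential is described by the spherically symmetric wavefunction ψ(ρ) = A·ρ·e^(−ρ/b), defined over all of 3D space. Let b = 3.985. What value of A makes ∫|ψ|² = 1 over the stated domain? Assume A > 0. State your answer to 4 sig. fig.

A ≈ 0.01028

Normalization requires ∫|ψ|² 4πρ² dρ = 1, integrated from 0 to ∞.
(Spherical symmetry: dV = 4πρ² dρ.)
With ∫₀^∞ ρ^4 e^(−αρ) dρ = 4!/α^5, with ψ = A·ρ·e^(−ρ/b), the integral evaluates to A²·[3·π·b^5].
So A² = (3·π·b^5)^(−1).
Substituting b = 3.985 gives A² = 0.00010558, so A = 0.010275.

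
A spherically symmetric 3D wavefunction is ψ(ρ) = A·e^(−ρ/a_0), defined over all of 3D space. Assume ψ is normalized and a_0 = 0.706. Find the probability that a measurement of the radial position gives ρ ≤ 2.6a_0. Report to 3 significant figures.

With dV = 4πρ²dρ, the probability is ∫|ψ|² dV over ρ ≤ 2.6a_0.
Normalization gives A² = 1/(π·a_0^3).
In terms of u = ρ/a_0 (A², 4π and the length scale all cancel between numerator and denominator), P = [∫_{0}^{2.6} u^2·e^(-2·u) du] / [∫_{0}^{∞} u^2·e^(-2·u) du].
With ∫ u^2·e^(-2·u) du = -(2·u^2 + 2·u + 1)·e^(-2·u)/4 + C, the region integral is 1/4 - 493·e^(-26/5)/100 and the full one is 1/4.
This evaluates to P = 0.8912.

P ≈ 0.891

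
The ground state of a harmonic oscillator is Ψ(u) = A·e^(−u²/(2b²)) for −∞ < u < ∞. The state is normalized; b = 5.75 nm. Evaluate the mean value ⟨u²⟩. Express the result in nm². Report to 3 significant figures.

⟨u²⟩ = ∫ u^2 |Ψ|² du over the full domain.
Since the A² factors cancel between numerator and denominator, ⟨u²⟩ = b^2/2.
Putting b = 5.75 gives 16.53.

⟨u^2⟩ ≈ 16.5 nm^2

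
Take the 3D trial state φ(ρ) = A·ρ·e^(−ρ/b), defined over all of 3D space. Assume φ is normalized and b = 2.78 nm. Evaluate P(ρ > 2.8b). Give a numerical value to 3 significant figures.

P ≈ 0.342

P = ∫ |φ|² 4πρ² dρ over ρ > 2.8b.
Normalization gives A² = 1/(3·π·b^5).
Substituting u = ρ/b, A², 4π and the length scale all cancel in the ratio: P = ∫_{2.8}^{∞} u^4·e^(-2·u) du / ∫_{0}^{∞} u^4·e^(-2·u) du.
With ∫ u^4·e^(-2·u) du = -(u^4/2 + u^3 + 3·u^2/2 + 3·u/2 + 3/4)·e^(-2·u) + C, the region integral is ≈ 0.25661 and the full one is 3/4.
The region integral divided by the full integral gives P = 0.3422.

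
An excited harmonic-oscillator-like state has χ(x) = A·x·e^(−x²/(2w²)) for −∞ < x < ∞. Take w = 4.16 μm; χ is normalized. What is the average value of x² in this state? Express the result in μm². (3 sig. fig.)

⟨x^2⟩ ≈ 26.0 μm^2

⟨x²⟩ = ∫ x^2 |χ|² dx over the full domain.
Evaluating both integrals, ⟨x²⟩ = 3·w^2/2.
Putting w = 4.16 gives 25.96.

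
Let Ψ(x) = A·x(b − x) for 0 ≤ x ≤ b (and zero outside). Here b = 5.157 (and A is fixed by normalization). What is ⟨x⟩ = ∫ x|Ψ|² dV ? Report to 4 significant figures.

⟨x⟩ ≈ 2.579

By definition ⟨x⟩ = ∫ x |Ψ(x)|² dx.
Expanding the polynomial and integrating term by term, evaluating both integrals, ⟨x⟩ = b/2.
Putting b = 5.157 gives 2.5785.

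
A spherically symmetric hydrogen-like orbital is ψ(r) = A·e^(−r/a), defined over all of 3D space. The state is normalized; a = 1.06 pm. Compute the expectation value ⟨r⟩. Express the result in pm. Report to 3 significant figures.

⟨r⟩ ≈ 1.59 pm

The expectation value is the |ψ|²-weighted average of r: ∫ r|ψ|² 4πr² dr.
Using ∫₀^∞ rⁿ e^(−αr) dr = n!/αⁿ⁺¹, evaluating both integrals, ⟨r⟩ = 3·a/2.
Putting a = 1.06 gives 1.590.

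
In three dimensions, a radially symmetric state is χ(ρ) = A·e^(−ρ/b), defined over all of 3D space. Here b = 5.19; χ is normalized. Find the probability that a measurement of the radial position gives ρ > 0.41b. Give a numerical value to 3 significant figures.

Integrate the radial probability density 4πρ²|χ|² over ρ > 0.41b.
Normalization gives A² = 1/(π·b^3).
Let u = ρ/b; then A², 4π and the length scale all cancel, so P = ∫_{0.41}^{∞} u^2·e^(-2·u) du ÷ ∫_{0}^{∞} u^2·e^(-2·u) du.
Using ∫ u^2·e^(-2·u) du = -(2·u^2 + 2·u + 1)·e^(-2·u)/4, the numerator is ≈ 0.23741 and the denominator is 1/4.
The region integral divided by the full integral gives P = 0.9497.

P ≈ 0.950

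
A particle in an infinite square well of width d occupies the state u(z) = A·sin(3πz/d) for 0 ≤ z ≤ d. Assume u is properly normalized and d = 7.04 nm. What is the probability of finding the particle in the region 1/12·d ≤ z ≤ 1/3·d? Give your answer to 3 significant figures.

The probability is P = ∫ |u|² dz over [1/12·d, 1/3·d].
The normalization integral ∫|u|²dz over the whole domain equals d/2·A², and A² cancels in the ratio.
Substituting t = z/d, A² and the length scale cancel in the ratio: P = ∫_{1/12}^{1/3} sin(3·π·t)^2 dt / ∫_{0}^{1} sin(3·π·t)^2 dt.
Using ∫ sin(3·π·t)^2 dt = t/2 - sin(6·π·t)/(12·π), the numerator is 1/(12·π) + 1/8 and the denominator is 1/2.
Taking the ratio, P = (2 + 3·π)/(12·π).

P ≈ 0.303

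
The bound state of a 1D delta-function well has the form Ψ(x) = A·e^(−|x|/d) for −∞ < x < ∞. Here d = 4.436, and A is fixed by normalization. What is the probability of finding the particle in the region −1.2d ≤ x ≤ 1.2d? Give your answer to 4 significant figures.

P = ∫_{−1.2d}^{1.2d} |Ψ(x)|² dx.
With A² fixed by ∫|Ψ|² = 1, i.e. A² = (d)^(−1), substitute and integrate.
Both integrals are even about x = 0, so only the x ≥ 0 halves are needed (the factors of 2 cancel). Let u = x/d; then A² and the length scale cancel, so P = ∫_{0}^{1.2} e^(-2·u) du ÷ ∫_{0}^{∞} e^(-2·u) du.
An antiderivative of e^(-2·u) is -e^(-2·u)/2; evaluating from 0 to 1.2 gives 1/2 - e^(-12/5)/2, while the full integral is 1/2.
The result is P = 0.90928.

P ≈ 0.9093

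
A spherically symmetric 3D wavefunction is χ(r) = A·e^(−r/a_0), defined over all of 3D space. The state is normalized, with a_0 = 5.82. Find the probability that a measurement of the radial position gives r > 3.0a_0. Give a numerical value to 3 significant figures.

With dV = 4πr²dr, the probability is ∫|χ|² dV over r > 3.0a_0.
A² is fixed by ∫₀^∞ 4πr²|χ|² dr = 1, i.e. A² = (π·a_0^3)^(−1).
In terms of u = r/a_0 (A², 4π and the length scale all cancel between numerator and denominator), P = [∫_{3.0}^{∞} u^2·e^(-2·u) du] / [∫_{0}^{∞} u^2·e^(-2·u) du].
With ∫ u^2·e^(-2·u) du = -(2·u^2 + 2·u + 1)·e^(-2·u)/4 + C, the region integral is 25·e^(-6)/4 and the full one is 1/4.
Taking the ratio yields P = 0.06197.

P ≈ 0.0620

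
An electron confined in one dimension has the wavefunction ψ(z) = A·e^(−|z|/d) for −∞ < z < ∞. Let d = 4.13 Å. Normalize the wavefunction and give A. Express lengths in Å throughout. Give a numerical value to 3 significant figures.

Require ∫ |ψ|² dz = 1 over the whole domain.
With ψ = A·e^(−|z|/d), the integral evaluates to A²·[d].
So A² = (d)^(−1).
Substituting d = 4.13 gives A² = 0.2421, so A = 0.4921.

A ≈ 0.492 Å^(-1/2)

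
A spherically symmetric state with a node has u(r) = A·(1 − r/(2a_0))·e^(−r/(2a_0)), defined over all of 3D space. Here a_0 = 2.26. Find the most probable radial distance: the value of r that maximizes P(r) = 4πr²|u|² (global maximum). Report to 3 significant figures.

Set d/dr [P(r) = 4πr²|u|²] = 0 and solve for r > 0.
Solving yields r = a_0·(√(5) + 3).
With a_0 = 2.26, the most probable radial distance is 11.83.

r ≈ 11.8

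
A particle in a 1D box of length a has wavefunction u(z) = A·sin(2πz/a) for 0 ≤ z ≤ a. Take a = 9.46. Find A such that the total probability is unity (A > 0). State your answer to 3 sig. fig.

Normalization requires ∫|u|² dz = 1, integrated from 0 to a.
With ∫₀^a sin²(nπz/a) dz = a/2, with u = A·sin(2πz/a), the integral evaluates to A²·[a/2].
Substituting a = 9.46 gives A² = 0.2114, so A = 0.4598.

A ≈ 0.460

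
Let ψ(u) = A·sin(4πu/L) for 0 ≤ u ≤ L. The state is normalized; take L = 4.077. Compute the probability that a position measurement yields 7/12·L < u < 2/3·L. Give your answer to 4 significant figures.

P ≈ 0.1522

|ψ|² is the probability density, so P = ∫_{7/12·L}^{2/3·L} |ψ|² du.
Since A² = 1/(L/2), this is the region integral divided by the full normalization integral.
In terms of t = u/L (A² and the length scale cancel between numerator and denominator), P = [∫_{7/12}^{2/3} sin(4·π·t)^2 dt] / [∫_{0}^{1} sin(4·π·t)^2 dt].
Using ∫ sin(4·π·t)^2 dt = t/2 - sin(4·π·t)·cos(4·π·t)/(8·π), the numerator is √(3)/(16·π) + 1/24 and the denominator is 1/2.
Evaluating gives P = (√(3)/8 + π/12)/π.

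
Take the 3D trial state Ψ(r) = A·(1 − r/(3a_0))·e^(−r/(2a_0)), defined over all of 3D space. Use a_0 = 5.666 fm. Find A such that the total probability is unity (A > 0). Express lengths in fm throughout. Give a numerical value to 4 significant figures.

A ≈ 0.02562 fm^(-3/2)

We need A² ∫|f|² 4πr² dr = 1, taking the integral from 0 to ∞.
(Spherical symmetry: dV = 4πr² dr.)
With ∫₀^∞ r^4 e^(−αr) dr = 4!/α^5, carrying out the integral gives A² · 8·π·a_0^3/3.
So A² = (8·π·a_0^3/3)^(−1).
Plugging in a_0 = 5.666 yields A = 0.025617.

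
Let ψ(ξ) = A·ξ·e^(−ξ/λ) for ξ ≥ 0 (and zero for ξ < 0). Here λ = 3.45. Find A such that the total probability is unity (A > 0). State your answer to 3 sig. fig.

A ≈ 0.312

The normalization condition is ∫|ψ|² dξ = 1 from 0 to ∞.
Carrying out the integral gives A² · λ^3/4.
Setting this equal to 1 gives A² = 1/(λ^3/4).
Plugging in λ = 3.45 yields A = 0.3121.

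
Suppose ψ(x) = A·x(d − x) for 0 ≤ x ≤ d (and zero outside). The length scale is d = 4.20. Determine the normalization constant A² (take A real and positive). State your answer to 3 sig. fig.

A^2 ≈ 0.0230

The normalization condition is ∫|ψ|² dx = 1 from 0 to d.
The integral (without the A² prefactor) comes out to d^5/30.
So A² = (d^5/30)^(−1).
Substituting d = 4.20 gives A² = 0.02295, so A = 0.1515.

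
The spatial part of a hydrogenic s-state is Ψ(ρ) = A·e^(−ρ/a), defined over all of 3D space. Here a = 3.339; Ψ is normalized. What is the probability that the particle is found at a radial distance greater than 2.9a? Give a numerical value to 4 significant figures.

P ≈ 0.07151

Integrate the radial probability density 4πρ²|Ψ|² over ρ > 2.9a.
Normalization gives A² = 1/(π·a^3).
Let u = ρ/a; then A², 4π and the length scale all cancel, so P = ∫_{2.9}^{∞} u^2·e^(-2·u) du ÷ ∫_{0}^{∞} u^2·e^(-2·u) du.
An antiderivative of u^2·e^(-2·u) is -(2·u^2 + 2·u + 1)·e^(-2·u)/4; evaluating from 2.9 to ∞ gives 1181·e^(-29/5)/200, while the full integral is 1/4.
Taking the ratio yields P = 0.071511.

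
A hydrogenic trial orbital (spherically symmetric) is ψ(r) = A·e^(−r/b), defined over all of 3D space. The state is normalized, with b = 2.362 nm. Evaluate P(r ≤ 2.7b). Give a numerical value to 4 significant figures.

Integrate the radial probability density 4πr²|ψ|² over r ≤ 2.7b.
Normalization gives A² = 1/(π·b^3).
Substituting u = r/b, A², 4π and the length scale all cancel in the ratio: P = ∫_{0}^{2.7} u^2·e^(-2·u) du / ∫_{0}^{∞} u^2·e^(-2·u) du.
Using ∫ u^2·e^(-2·u) du = -(2·u^2 + 2·u + 1)·e^(-2·u)/4, the numerator is 1/4 - 1049·e^(-27/5)/200 and the denominator is 1/4.
Taking the ratio yields P = 0.90524.

P ≈ 0.9052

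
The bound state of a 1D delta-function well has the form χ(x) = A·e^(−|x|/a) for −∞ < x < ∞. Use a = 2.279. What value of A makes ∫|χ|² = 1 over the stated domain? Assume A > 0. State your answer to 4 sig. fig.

A ≈ 0.6624

The normalization condition is ∫|χ|² dx = 1 from −∞ to ∞.
Using ∫₀^∞ xⁿ e^(−αx) dx = n!/αⁿ⁺¹, carrying out the integral gives A² · a.
Hence A² = 1/[a].
Plugging in a = 2.279 yields A = 0.66241.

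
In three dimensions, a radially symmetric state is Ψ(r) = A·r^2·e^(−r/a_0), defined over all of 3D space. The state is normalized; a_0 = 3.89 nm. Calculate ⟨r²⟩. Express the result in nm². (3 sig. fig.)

⟨r^2⟩ ≈ 212 nm^2

⟨r²⟩ = ∫ r^2 |Ψ|² 4πr² dr over the full domain.
Since the A² factors cancel between numerator and denominator, ⟨r²⟩ = 14·a_0^2.
With a_0 = 3.89, ⟨r^2⟩ = 211.8.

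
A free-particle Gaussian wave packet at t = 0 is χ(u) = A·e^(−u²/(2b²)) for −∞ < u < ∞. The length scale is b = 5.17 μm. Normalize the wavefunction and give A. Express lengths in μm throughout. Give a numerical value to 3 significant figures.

Require ∫ |χ|² du = 1 over the whole domain.
∫|χ|² du = A²·(√(π)·b).
Hence A² = 1/[√(π)·b].
With b = 5.17: A² = 0.1091 and A = 0.3303.

A ≈ 0.330 μm^(-1/2)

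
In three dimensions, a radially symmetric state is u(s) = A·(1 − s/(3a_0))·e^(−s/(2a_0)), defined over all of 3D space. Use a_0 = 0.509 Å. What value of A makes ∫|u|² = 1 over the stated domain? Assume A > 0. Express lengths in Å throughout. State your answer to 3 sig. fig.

We need A² ∫|f|² 4πs² ds = 1, taking the integral from 0 to ∞.
With ∫₀^∞ s^4 e^(−αs) ds = 4!/α^5, with u = A·(1 − s/(3a_0))·e^(−s/(2a_0)), the integral evaluates to A²·[8·π·a_0^3/3].
With a_0 = 0.509: A² = 0.9052 and A = 0.9514.

A ≈ 0.951 Å^(-3/2)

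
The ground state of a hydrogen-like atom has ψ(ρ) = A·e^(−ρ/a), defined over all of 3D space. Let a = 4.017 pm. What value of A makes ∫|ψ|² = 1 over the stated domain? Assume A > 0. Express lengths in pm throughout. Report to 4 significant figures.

Normalization requires ∫|ψ|² 4πρ² dρ = 1, integrated from 0 to ∞.
In 3D with spherical symmetry the volume element is 4πρ² dρ.
Recall ∫₀^∞ ρ^m e^(−ρ/β) dρ = m!·β^(m+1), ∫|ψ|² 4πρ² dρ = A²·(π·a^3).
Hence A² = 1/[π·a^3].
Substituting a = 4.017 gives A² = 0.0049107, so A = 0.070076.

A ≈ 0.07008 pm^(-3/2)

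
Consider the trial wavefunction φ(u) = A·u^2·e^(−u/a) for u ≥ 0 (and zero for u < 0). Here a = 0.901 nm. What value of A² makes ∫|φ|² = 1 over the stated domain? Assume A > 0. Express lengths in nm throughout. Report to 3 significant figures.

A^2 ≈ 2.25 nm^(-5)

Normalization requires ∫|φ|² du = 1, integrated from 0 to ∞.
∫|φ|² du = A²·(3·a^5/4).
Hence A² = 1/[3·a^5/4].
With a = 0.901: A² = 2.246 and A = 1.499.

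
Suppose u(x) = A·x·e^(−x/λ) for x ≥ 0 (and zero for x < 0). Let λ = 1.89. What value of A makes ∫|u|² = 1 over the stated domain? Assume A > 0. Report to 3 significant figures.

A ≈ 0.770

Normalization requires ∫|u|² dx = 1, integrated from 0 to ∞.
Recall ∫₀^∞ x^m e^(−x/β) dx = m!·β^(m+1), carrying out the integral gives A² · λ^3/4.
Setting this equal to 1 gives A² = 1/(λ^3/4).
Plugging in λ = 1.89 yields A = 0.7697.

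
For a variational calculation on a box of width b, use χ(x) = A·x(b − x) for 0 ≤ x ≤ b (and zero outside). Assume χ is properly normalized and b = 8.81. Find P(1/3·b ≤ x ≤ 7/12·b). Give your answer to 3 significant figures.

P ≈ 0.444

P = ∫_{1/3·b}^{7/12·b} |χ(x)|² dx.
The normalization integral ∫|χ|²dx over the whole domain equals b^5/30·A², and A² cancels in the ratio.
Let u = x/b; then A² and the length scale cancel, so P = ∫_{1/3}^{7/12} u^2·(1 - u)^2 du ÷ ∫_{0}^{1} u^2·(1 - u)^2 du.
Using ∫ u^2·(1 - u)^2 du = u^3·(6·u^2 - 15·u + 10)/30, the numerator is ≈ 0.014783 and the denominator is 1/30.
Taking the ratio, P = 0.4435.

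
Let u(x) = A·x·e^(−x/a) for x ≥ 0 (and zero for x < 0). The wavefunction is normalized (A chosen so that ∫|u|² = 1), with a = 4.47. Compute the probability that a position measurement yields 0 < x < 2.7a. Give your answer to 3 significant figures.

P ≈ 0.905

The probability is P = ∫ |u|² dx over [0, 2.7a].
The normalization integral ∫|u|²dx over the whole domain equals a^3/4·A², and A² cancels in the ratio.
Let t = x/a; then A² and the length scale cancel, so P = ∫_{0}^{2.7} t^2·e^(-2·t) dt ÷ ∫_{0}^{∞} t^2·e^(-2·t) dt.
Using ∫ t^2·e^(-2·t) dt = -(2·t^2 + 2·t + 1)·e^(-2·t)/4, the numerator is 1/4 - 1049·e^(-27/5)/200 and the denominator is 1/4.
The result is P = 0.9052.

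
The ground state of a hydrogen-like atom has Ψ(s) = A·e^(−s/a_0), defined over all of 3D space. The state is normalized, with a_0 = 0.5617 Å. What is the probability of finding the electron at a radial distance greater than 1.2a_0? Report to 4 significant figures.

P ≈ 0.5697

P = ∫ |Ψ|² 4πs² ds over s > 1.2a_0.
A² is fixed by ∫₀^∞ 4πs²|Ψ|² ds = 1, i.e. A² = (π·a_0^3)^(−1).
In terms of u = s/a_0 (A², 4π and the length scale all cancel between numerator and denominator), P = [∫_{1.2}^{∞} u^2·e^(-2·u) du] / [∫_{0}^{∞} u^2·e^(-2·u) du].
With ∫ u^2·e^(-2·u) du = -(2·u^2 + 2·u + 1)·e^(-2·u)/4 + C, the region integral is 157·e^(-12/5)/100 and the full one is 1/4.
This evaluates to P = 0.56971.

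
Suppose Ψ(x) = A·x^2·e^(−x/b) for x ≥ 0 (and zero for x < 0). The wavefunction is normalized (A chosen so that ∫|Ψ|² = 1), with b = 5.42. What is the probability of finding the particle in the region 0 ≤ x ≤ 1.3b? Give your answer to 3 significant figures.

P ≈ 0.123

P = ∫_{0}^{1.3b} |Ψ(x)|² dx.
Since A² = 1/(3·b^5/4), this is the region integral divided by the full normalization integral.
Substituting u = x/b, A² and the length scale cancel in the ratio: P = ∫_{0}^{1.3} u^4·e^(-2·u) du / ∫_{0}^{∞} u^4·e^(-2·u) du.
An antiderivative of u^4·e^(-2·u) is -(u^4/2 + u^3 + 3·u^2/2 + 3·u/2 + 3/4)·e^(-2·u); evaluating from 0 to 1.3 gives ≈ 0.091932, while the full integral is 3/4.
The result is P = 0.1226.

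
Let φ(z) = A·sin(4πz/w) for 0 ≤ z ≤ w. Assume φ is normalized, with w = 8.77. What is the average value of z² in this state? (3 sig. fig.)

The expectation value is the |φ|²-weighted average of z^2: ∫ z^2|φ|² dz.
Using sin²θ = (1 − cos 2θ)/2, since the A² factors cancel between numerator and denominator, ⟨z²⟩ = -w^2/(32·π^2) + w^2/3.
Putting w = 8.77 gives 25.39.

⟨z^2⟩ ≈ 25.4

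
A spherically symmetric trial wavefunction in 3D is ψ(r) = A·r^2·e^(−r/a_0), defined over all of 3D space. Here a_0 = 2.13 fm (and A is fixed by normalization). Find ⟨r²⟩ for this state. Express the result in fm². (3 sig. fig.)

⟨r^2⟩ ≈ 63.5 fm^2

By definition ⟨r²⟩ = ∫ r^2 |ψ(r)|² 4πr² dr.
Since the A² factors cancel between numerator and denominator, ⟨r²⟩ = 14·a_0^2.
Putting a_0 = 2.13 gives 63.52.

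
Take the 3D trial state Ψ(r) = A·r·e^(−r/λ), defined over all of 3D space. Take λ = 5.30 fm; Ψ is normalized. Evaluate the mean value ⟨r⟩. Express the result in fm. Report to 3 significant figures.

⟨r⟩ = ∫ r |Ψ|² 4πr² dr over the full domain.
Recall ∫₀^∞ r^m e^(−r/β) dr = m!·β^(m+1), evaluating both integrals, ⟨r⟩ = 5·λ/2.
Putting λ = 5.30 gives 13.25.

⟨r⟩ ≈ 13.3 fm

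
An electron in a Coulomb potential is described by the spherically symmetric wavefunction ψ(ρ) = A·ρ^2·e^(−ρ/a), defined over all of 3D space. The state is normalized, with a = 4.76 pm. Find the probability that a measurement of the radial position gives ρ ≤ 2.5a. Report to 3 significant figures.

Integrate the radial probability density 4πρ²|ψ|² over ρ ≤ 2.5a.
The full normalization integral is A²·[45·π·a^7/2] = 1, fixing A².
Let u = ρ/a; then A², 4π and the length scale all cancel, so P = ∫_{0}^{2.5} u^6·e^(-2·u) du ÷ ∫_{0}^{∞} u^6·e^(-2·u) du.
An antiderivative of u^6·e^(-2·u) is -(4·u^6 + 12·u^5 + 30·u^4 + 60·u^3 + 90·u^2 + 90·u + 45)·e^(-2·u)/8; evaluating from 0 to 2.5 gives ≈ 1.3377, while the full integral is 45/8.
The region integral divided by the full integral gives P = 0.2378.

P ≈ 0.238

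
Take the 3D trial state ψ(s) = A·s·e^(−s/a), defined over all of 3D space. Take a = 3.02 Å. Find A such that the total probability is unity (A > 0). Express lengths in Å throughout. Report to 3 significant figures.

Normalization requires ∫|ψ|² 4πs² ds = 1, integrated from 0 to ∞.
The angular integral contributes 4π, leaving ∫₀^∞ s²|ψ|² ds.
Carrying out the integral gives A² · 3·π·a^5.
Hence A² = 1/[3·π·a^5].
Substituting a = 3.02 gives A² = 0.0004224, so A = 0.02055.

A ≈ 0.0206 Å^(-5/2)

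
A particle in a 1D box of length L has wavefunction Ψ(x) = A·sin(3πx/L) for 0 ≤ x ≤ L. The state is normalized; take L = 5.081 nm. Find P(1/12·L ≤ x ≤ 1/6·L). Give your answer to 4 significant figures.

|Ψ|² is the probability density, so P = ∫_{1/12·L}^{1/6·L} |Ψ|² dx.
Since A² = 1/(L/2), this is the region integral divided by the full normalization integral.
In terms of u = x/L (A² and the length scale cancel between numerator and denominator), P = [∫_{1/12}^{1/6} sin(3·π·u)^2 du] / [∫_{0}^{1} sin(3·π·u)^2 du].
Using ∫ sin(3·π·u)^2 du = u/2 - sin(6·π·u)/(12·π), the numerator is 1/(12·π) + 1/24 and the denominator is 1/2.
Taking the ratio, P = (2 + π)/(12·π).

P ≈ 0.1364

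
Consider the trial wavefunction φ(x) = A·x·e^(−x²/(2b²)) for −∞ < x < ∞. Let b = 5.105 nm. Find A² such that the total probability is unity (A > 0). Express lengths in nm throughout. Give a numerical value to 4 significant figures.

We need A² ∫|f|² dx = 1, taking the integral from −∞ to ∞.
Differentiating ∫e^(−αx²) dx = √(π/α) under α to get the higher moments, ∫|φ|² dx = A²·(√(π)·b^3/2).
Hence A² = 1/[√(π)·b^3/2].
Substituting b = 5.105 gives A² = 0.0084814, so A = 0.092095.

A^2 ≈ 0.008481 nm^(-3)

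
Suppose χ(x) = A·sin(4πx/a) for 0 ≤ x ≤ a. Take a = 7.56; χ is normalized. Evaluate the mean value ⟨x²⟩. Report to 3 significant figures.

By definition ⟨x²⟩ = ∫ x^2 |χ(x)|² dx.
The ratio of the moment integral to the normalization integral gives ⟨x²⟩ = -a^2/(32·π^2) + a^2/3.
With a = 7.56, ⟨x^2⟩ = 18.87.

⟨x^2⟩ ≈ 18.9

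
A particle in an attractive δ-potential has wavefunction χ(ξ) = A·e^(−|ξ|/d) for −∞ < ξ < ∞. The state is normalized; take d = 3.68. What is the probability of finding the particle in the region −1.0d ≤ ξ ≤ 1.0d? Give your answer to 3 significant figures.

|χ|² is the probability density, so P = ∫_{−1.0d}^{1.0d} |χ|² dξ.
The normalization integral ∫|χ|²dξ over the whole domain equals d·A², and A² cancels in the ratio.
Both integrals are even about ξ = 0, so only the ξ ≥ 0 halves are needed (the factors of 2 cancel). Substituting u = ξ/d, A² and the length scale cancel in the ratio: P = ∫_{0}^{1.0} e^(-2·u) du / ∫_{0}^{∞} e^(-2·u) du.
Using ∫ e^(-2·u) du = -e^(-2·u)/2, the numerator is 1/2 - e^(-2)/2 and the denominator is 1/2.
The result is P = 0.8647.

P ≈ 0.865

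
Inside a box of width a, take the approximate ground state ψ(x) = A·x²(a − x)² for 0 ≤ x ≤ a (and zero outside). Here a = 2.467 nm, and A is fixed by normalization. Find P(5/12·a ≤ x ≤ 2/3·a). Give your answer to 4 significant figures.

The probability is P = ∫ |ψ|² dx over [5/12·a, 2/3·a].
Since A² = 1/(a^9/630), this is the region integral divided by the full normalization integral.
In terms of u = x/a (A² and the length scale cancel between numerator and denominator), P = [∫_{5/12}^{2/3} u^4·(1 - u)^4 du] / [∫_{0}^{1} u^4·(1 - u)^4 du].
Using ∫ u^4·(1 - u)^4 du = u^5·(70·u^4 - 315·u^3 + 540·u^2 - 420·u + 126)/630, the numerator is ≈ 0.000877499 and the denominator is 1/630.
The result is P = 0.55282.

P ≈ 0.5528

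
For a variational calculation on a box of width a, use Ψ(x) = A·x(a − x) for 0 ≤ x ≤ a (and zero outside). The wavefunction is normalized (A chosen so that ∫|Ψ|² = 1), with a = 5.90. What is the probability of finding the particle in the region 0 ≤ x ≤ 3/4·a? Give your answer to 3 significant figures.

P = ∫_{0}^{3/4·a} |Ψ(x)|² dx.
Since A² = 1/(a^5/30), this is the region integral divided by the full normalization integral.
Substituting u = x/a, A² and the length scale cancel in the ratio: P = ∫_{0}^{3/4} u^2·(1 - u)^2 du / ∫_{0}^{1} u^2·(1 - u)^2 du.
With ∫ u^2·(1 - u)^2 du = u^3·(6·u^2 - 15·u + 10)/30 + C, the region integral is 153/5120 and the full one is 1/30.
The result is P = 459/512.

P ≈ 0.896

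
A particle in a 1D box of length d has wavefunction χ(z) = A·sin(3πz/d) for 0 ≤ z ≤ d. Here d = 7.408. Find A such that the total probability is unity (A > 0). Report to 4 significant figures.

We need A² ∫|f|² dz = 1, taking the integral from 0 to d.
∫|χ|² dz = A²·(d/2).
So A² = (d/2)^(−1).
Substituting d = 7.408 gives A² = 0.26998, so A = 0.51959.

A ≈ 0.5196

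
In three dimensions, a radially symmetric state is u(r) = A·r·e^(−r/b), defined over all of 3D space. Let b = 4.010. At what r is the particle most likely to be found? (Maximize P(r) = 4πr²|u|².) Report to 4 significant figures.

r ≈ 8.020

Differentiate P(r) = 4πr²|u|² with respect to r and set to zero.
Solving yields r = 2·b.
With b = 4.010, the most probable radial distance is 8.0200.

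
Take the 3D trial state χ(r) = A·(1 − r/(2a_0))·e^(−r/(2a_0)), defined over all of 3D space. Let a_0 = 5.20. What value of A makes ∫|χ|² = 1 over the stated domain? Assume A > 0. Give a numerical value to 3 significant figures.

A ≈ 0.0168

We need A² ∫|f|² 4πr² dr = 1, taking the integral from 0 to ∞.
With ∫₀^∞ r^4 e^(−αr) dr = 4!/α^5, with χ = A·(1 − r/(2a_0))·e^(−r/(2a_0)), the integral evaluates to A²·[8·π·a_0^3].
So A² = (8·π·a_0^3)^(−1).
With a_0 = 5.20: A² = 0.0002830 and A = 0.01682.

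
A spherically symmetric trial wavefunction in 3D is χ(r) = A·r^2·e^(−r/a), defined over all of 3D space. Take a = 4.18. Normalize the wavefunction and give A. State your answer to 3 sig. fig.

The normalization condition is ∫|χ|² 4πr² dr = 1 from 0 to ∞.
(Spherical symmetry: dV = 4πr² dr.)
With χ = A·r^2·e^(−r/a), the integral evaluates to A²·[45·π·a^7/2].
Hence A² = 1/[45·π·a^7/2].
With a = 4.18: A² = 6.345E-7 and A = 0.0007966.

A ≈ 0.000797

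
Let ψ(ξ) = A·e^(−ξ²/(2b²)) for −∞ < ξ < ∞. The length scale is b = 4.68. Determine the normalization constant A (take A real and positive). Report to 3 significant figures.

Require ∫ |ψ|² dξ = 1 over the whole domain.
The integral (without the A² prefactor) comes out to √(π)·b.
So A² = (√(π)·b)^(−1).
With b = 4.68: A² = 0.1206 and A = 0.3472.

A ≈ 0.347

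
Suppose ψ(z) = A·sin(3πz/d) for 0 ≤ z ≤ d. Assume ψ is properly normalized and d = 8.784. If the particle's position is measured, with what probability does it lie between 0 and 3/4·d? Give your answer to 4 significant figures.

P ≈ 0.6969

|ψ|² is the probability density, so P = ∫_{0}^{3/4·d} |ψ|² dz.
Since A² = 1/(d/2), this is the region integral divided by the full normalization integral.
In terms of u = z/d (A² and the length scale cancel between numerator and denominator), P = [∫_{0}^{3/4} sin(3·π·u)^2 du] / [∫_{0}^{1} sin(3·π·u)^2 du].
With ∫ sin(3·π·u)^2 du = u/2 - sin(6·π·u)/(12·π) + C, the region integral is 3/8 - 1/(12·π) and the full one is 1/2.
Taking the ratio, P = (-2 + 9·π)/(12·π).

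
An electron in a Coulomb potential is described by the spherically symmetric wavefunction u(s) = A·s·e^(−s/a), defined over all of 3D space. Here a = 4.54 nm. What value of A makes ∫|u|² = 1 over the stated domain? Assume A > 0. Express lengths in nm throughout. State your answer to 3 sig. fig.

A ≈ 0.00742 nm^(-5/2)

Require ∫ |u|² 4πs² ds = 1 over the whole domain.
The angular integral contributes 4π, leaving ∫₀^∞ s²|u|² ds.
Using ∫₀^∞ sⁿ e^(−αs) ds = n!/αⁿ⁺¹, the integral (without the A² prefactor) comes out to 3·π·a^5.
Hence A² = 1/[3·π·a^5].
Plugging in a = 4.54 yields A = 0.007417.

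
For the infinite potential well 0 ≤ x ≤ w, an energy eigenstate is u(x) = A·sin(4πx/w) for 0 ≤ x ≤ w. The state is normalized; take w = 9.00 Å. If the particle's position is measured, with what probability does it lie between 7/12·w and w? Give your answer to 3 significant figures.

P = ∫_{7/12·w}^{w} |u(x)|² dx.
Since A² = 1/(w/2), this is the region integral divided by the full normalization integral.
Substituting t = x/w, A² and the length scale cancel in the ratio: P = ∫_{7/12}^{1} sin(4·π·t)^2 dt / ∫_{0}^{1} sin(4·π·t)^2 dt.
With ∫ sin(4·π·t)^2 dt = t/2 - sin(4·π·t)·cos(4·π·t)/(8·π) + C, the region integral is √(3)/(32·π) + 5/24 and the full one is 1/2.
This works out to P = √(3)/(16·π) + 5/12.

P ≈ 0.451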